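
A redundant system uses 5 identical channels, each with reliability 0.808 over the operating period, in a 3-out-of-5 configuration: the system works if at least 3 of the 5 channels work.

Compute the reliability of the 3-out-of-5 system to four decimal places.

0.9480

R = Σ_{i=3}^{5} C(5,i) p^i (1−p)^{5−i} with p = 0.808
C(5,3)·0.808^3·0.192^2 = 0.194463
C(5,4)·0.808^4·0.192^1 = 0.409182
C(5,5)·0.808^5·0.192^0 = 0.344395
Sum = 0.9480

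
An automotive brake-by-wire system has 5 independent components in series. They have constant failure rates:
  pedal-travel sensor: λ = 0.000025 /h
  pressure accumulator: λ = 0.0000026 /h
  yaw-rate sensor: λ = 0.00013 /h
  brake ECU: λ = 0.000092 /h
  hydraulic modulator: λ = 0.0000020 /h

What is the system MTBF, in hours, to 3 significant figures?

Series of exponential components: λ_sys = Σ λ_i
λ_sys = 0.000025 + 0.0000026 + 0.00013 + 0.000092 + 0.0000020 = 2.5160e-04 /h
MTBF = 1 / λ_sys = 3970 h

3970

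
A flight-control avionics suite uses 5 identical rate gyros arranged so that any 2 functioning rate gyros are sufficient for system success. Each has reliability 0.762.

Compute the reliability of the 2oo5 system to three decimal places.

R = Σ_{i=2}^{5} C(5,i) p^i (1−p)^{5−i} with p = 0.762
C(5,2)·0.762^2·0.238^3 = 0.07828
C(5,3)·0.762^3·0.238^2 = 0.25062
C(5,4)·0.762^4·0.238^1 = 0.40121
C(5,5)·0.762^5·0.238^0 = 0.25691
Sum = 0.987

0.987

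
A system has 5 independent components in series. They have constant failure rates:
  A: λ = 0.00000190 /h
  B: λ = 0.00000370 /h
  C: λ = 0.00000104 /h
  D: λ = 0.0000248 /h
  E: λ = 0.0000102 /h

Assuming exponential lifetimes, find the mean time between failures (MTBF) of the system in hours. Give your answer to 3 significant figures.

24000

Series of exponential components: λ_sys = Σ λ_i
λ_sys = 0.00000190 + 0.00000370 + 0.00000104 + 0.0000248 + 0.0000102 = 4.1640e-05 /h
MTBF = 1 / λ_sys = 24000 h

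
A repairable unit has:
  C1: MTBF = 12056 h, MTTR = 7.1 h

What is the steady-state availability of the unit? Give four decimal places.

A(C1) = MTBF/(MTBF+MTTR) = 12056/(12056+7.1) = 0.9994

0.9994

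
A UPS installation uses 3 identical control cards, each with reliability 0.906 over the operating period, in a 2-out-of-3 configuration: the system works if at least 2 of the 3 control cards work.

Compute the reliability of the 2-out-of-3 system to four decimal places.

R = Σ_{i=2}^{3} C(3,i) p^i (1−p)^{3−i} with p = 0.906
C(3,2)·0.906^2·0.094^1 = 0.231476
C(3,3)·0.906^3·0.094^0 = 0.743677
Sum = 0.9752

0.9752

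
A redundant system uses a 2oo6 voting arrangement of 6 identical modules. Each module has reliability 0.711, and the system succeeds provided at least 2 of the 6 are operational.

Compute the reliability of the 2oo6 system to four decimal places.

0.9908

R = Σ_{i=2}^{6} C(6,i) p^i (1−p)^{6−i} with p = 0.711
C(6,2)·0.711^2·0.289^4 = 0.052896
C(6,3)·0.711^3·0.289^3 = 0.173513
C(6,4)·0.711^4·0.289^2 = 0.320159
C(6,5)·0.711^5·0.289^1 = 0.315063
C(6,6)·0.711^6·0.289^0 = 0.129187
Sum = 0.9908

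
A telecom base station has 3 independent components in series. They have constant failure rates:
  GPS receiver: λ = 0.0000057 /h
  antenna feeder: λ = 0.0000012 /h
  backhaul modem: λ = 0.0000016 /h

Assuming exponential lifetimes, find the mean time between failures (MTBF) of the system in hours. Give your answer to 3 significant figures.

Series of exponential components: λ_sys = Σ λ_i
λ_sys = 0.0000057 + 0.0000012 + 0.0000016 = 8.5000e-06 /h
MTBF = 1 / λ_sys = 118000 h

118000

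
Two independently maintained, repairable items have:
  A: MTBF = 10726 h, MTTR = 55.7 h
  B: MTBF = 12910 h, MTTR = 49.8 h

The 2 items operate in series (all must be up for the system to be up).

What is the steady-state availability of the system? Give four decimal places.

0.9910

A(A) = MTBF/(MTBF+MTTR) = 10726/(10726+55.7) = 0.994834
A(B) = MTBF/(MTBF+MTTR) = 12910/(12910+49.8) = 0.996157
Series availability: 0.994834 × 0.996157 = 0.9910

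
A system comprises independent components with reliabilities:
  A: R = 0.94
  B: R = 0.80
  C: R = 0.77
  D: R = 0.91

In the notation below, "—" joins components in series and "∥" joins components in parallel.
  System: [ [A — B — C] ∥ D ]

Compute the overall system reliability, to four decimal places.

0.9621

Series (A, B, and C): 0.940000 × 0.800000 × 0.770000 = 0.579040
Parallel ([0.579040] and D): 1 − (1 − 0.579040)(1 − 0.910000) = 0.9621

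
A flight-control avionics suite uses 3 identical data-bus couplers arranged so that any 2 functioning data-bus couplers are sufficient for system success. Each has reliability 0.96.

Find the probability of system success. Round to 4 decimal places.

0.9953

R = Σ_{i=2}^{3} C(3,i) p^i (1−p)^{3−i} with p = 0.96
C(3,2)·0.96^2·0.04^1 = 0.110592
C(3,3)·0.96^3·0.04^0 = 0.884736
Sum = 0.9953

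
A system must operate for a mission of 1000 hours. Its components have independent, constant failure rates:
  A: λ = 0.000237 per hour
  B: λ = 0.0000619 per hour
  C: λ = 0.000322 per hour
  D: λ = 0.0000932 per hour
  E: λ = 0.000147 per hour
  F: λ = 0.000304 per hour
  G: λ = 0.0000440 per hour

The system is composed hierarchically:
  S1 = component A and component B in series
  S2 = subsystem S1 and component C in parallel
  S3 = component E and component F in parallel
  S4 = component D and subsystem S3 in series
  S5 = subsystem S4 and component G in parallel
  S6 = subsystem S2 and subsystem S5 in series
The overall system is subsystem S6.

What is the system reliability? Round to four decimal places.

0.9240

R(A) = exp(−0.000237 × 1000) = 0.788991
R(B) = exp(−0.0000619 × 1000) = 0.939977
R(C) = exp(−0.000322 × 1000) = 0.724698
R(D) = exp(−0.0000932 × 1000) = 0.911011
R(E) = exp(−0.000147 × 1000) = 0.863294
R(F) = exp(−0.000304 × 1000) = 0.737861
R(G) = exp(−0.0000440 × 1000) = 0.956954
Series (A and B): 0.788991 × 0.939977 = 0.741633
Parallel ([0.741633] and C): 1 − (1 − 0.741633)(1 − 0.724698) = 0.928871
Parallel (E and F): 1 − (1 − 0.863294)(1 − 0.737861) = 0.964164
Series (D and [0.964164]): 0.911011 × 0.964164 = 0.878364
Parallel ([0.878364] and G): 1 − (1 − 0.878364)(1 − 0.956954) = 0.994764
Series ([0.928871] and [0.994764]): 0.928871 × 0.994764 = 0.9240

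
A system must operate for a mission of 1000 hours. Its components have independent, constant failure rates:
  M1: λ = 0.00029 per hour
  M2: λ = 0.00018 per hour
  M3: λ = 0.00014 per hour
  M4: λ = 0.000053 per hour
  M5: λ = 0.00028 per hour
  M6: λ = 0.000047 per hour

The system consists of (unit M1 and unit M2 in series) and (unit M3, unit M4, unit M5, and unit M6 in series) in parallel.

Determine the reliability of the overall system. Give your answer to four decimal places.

R(M1) = exp(−0.00029 × 1000) = 0.748264
R(M2) = exp(−0.00018 × 1000) = 0.835270
R(M3) = exp(−0.00014 × 1000) = 0.869358
R(M4) = exp(−0.000053 × 1000) = 0.948380
R(M5) = exp(−0.00028 × 1000) = 0.755784
R(M6) = exp(−0.000047 × 1000) = 0.954087
Series (M1 and M2): 0.748264 × 0.835270 = 0.625002
Series (M3, M4, M5, and M6): 0.869358 × 0.948380 × 0.755784 × 0.954087 = 0.594520
Parallel ([0.625002] and [0.594520]): 1 − (1 − 0.625002)(1 − 0.594520) = 0.8479

0.8479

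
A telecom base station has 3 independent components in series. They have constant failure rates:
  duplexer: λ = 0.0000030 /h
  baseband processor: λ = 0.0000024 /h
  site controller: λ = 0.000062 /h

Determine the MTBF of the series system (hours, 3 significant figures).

Series of exponential components: λ_sys = Σ λ_i
λ_sys = 0.0000030 + 0.0000024 + 0.000062 = 6.7400e-05 /h
MTBF = 1 / λ_sys = 14800 h

14800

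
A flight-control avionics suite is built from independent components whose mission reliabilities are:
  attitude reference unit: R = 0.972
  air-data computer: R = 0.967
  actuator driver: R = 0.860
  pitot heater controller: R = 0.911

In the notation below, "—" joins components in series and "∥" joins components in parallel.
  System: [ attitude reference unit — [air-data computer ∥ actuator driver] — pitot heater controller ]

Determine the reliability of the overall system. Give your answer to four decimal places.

0.8814

Parallel (air-data computer and actuator driver): 1 − (1 − 0.967000)(1 − 0.860000) = 0.995380
Series (attitude reference unit, [0.995380], and pitot heater controller): 0.972000 × 0.995380 × 0.911000 = 0.8814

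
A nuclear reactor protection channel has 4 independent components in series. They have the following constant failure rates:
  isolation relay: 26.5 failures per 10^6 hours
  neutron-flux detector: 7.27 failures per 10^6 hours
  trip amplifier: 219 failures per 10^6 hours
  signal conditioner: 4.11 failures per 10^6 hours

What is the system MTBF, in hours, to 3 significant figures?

Series of exponential components: λ_sys = Σ λ_i
λ_sys = 0.0000265 + 0.00000727 + 0.000219 + 0.00000411 = 2.5688e-04 /h
MTBF = 1 / λ_sys = 3890 h

3890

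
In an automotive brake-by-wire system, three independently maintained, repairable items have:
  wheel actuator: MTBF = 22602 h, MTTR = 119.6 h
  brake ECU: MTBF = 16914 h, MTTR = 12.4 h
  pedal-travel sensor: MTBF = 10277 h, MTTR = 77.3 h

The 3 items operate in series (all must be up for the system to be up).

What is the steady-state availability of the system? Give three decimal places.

A(wheel actuator) = MTBF/(MTBF+MTTR) = 22602/(22602+119.6) = 0.994736
A(brake ECU) = MTBF/(MTBF+MTTR) = 16914/(16914+12.4) = 0.999267
A(pedal-travel sensor) = MTBF/(MTBF+MTTR) = 10277/(10277+77.3) = 0.992535
Series availability: 0.994736 × 0.999267 × 0.992535 = 0.987

0.987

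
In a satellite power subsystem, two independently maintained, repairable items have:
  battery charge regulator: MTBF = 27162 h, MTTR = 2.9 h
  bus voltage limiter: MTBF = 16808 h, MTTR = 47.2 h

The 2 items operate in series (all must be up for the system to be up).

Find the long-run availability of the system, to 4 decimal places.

0.9971

A(battery charge regulator) = MTBF/(MTBF+MTTR) = 27162/(27162+2.9) = 0.999893
A(bus voltage limiter) = MTBF/(MTBF+MTTR) = 16808/(16808+47.2) = 0.997200
Series availability: 0.999893 × 0.997200 = 0.9971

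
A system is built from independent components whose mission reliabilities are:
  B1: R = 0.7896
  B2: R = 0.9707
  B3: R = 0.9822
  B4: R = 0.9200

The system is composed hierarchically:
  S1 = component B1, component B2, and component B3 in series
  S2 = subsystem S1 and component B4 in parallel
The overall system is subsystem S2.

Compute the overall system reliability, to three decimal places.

0.980

Series (B1, B2, and B3): 0.78960 × 0.97070 × 0.98220 = 0.75282
Parallel ([0.75282] and B4): 1 − (1 − 0.75282)(1 − 0.92000) = 0.980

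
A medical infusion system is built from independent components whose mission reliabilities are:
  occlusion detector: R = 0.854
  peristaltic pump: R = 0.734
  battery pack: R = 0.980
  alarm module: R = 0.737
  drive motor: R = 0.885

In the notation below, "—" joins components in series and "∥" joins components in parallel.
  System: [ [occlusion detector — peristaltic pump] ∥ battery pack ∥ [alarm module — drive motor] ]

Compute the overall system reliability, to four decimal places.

Series (occlusion detector and peristaltic pump): 0.854000 × 0.734000 = 0.626836
Series (alarm module and drive motor): 0.737000 × 0.885000 = 0.652245
Parallel ([0.626836], battery pack, and [0.652245]): 1 − (1 − 0.626836)(1 − 0.980000)(1 − 0.652245) = 0.9974

0.9974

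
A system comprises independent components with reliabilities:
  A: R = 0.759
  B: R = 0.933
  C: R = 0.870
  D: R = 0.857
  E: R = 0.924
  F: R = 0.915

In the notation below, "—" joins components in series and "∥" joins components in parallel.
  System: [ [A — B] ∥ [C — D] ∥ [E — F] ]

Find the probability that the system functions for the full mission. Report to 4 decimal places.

Series (A and B): 0.759000 × 0.933000 = 0.708147
Series (C and D): 0.870000 × 0.857000 = 0.745590
Series (E and F): 0.924000 × 0.915000 = 0.845460
Parallel ([0.708147], [0.745590], and [0.845460]): 1 − (1 − 0.708147)(1 − 0.745590)(1 − 0.845460) = 0.9885

0.9885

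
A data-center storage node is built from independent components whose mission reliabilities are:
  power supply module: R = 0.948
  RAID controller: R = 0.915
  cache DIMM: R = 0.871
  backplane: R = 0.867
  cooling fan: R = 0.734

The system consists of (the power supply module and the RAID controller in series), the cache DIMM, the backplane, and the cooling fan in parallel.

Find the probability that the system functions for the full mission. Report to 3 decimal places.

Series (power supply module and RAID controller): 0.94800 × 0.91500 = 0.86742
Parallel ([0.86742], cache DIMM, backplane, and cooling fan): 1 − (1 − 0.86742)(1 − 0.87100)(1 − 0.86700)(1 − 0.73400) = 0.999

0.999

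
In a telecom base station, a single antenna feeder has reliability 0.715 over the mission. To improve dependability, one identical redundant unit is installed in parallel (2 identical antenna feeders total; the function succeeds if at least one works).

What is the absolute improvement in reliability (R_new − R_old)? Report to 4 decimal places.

R_before = 0.715
R_after = 1 − (1 − 0.715)^2 = 0.9188
ΔR = 0.9188 − 0.715 = 0.2038

0.2038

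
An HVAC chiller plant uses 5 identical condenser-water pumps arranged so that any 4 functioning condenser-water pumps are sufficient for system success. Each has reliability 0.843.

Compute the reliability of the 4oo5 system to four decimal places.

R = Σ_{i=4}^{5} C(5,i) p^i (1−p)^{5−i} with p = 0.843
C(5,4)·0.843^4·0.157^1 = 0.396442
C(5,5)·0.843^5·0.157^0 = 0.425734
Sum = 0.8222

0.8222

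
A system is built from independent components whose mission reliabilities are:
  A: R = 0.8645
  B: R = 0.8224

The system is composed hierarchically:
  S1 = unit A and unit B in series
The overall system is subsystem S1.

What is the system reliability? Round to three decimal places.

Series (A and B): 0.86450 × 0.82240 = 0.711

0.711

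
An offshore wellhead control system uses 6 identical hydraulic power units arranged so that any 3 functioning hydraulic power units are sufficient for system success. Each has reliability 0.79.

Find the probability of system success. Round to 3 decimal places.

0.980

R = Σ_{i=3}^{6} C(6,i) p^i (1−p)^{6−i} with p = 0.79
C(6,3)·0.79^3·0.21^3 = 0.09132
C(6,4)·0.79^4·0.21^2 = 0.25765
C(6,5)·0.79^5·0.21^1 = 0.38771
C(6,6)·0.79^6·0.21^0 = 0.24309
Sum = 0.980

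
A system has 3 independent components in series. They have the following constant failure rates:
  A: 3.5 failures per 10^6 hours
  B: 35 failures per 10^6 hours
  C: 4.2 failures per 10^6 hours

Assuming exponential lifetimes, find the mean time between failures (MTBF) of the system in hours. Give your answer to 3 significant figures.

23400

Series of exponential components: λ_sys = Σ λ_i
λ_sys = 0.0000035 + 0.000035 + 0.0000042 = 4.2700e-05 /h
MTBF = 1 / λ_sys = 23400 h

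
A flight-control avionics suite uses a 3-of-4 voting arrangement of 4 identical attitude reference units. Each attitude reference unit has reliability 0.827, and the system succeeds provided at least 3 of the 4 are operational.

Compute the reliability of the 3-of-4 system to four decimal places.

R = Σ_{i=3}^{4} C(4,i) p^i (1−p)^{4−i} with p = 0.827
C(4,3)·0.827^3·0.173^1 = 0.391402
C(4,4)·0.827^4·0.173^0 = 0.467759
Sum = 0.8592

0.8592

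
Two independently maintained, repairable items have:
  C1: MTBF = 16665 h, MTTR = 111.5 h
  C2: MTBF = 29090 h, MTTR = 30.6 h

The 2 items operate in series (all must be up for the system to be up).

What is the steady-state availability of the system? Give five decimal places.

0.99231

A(C1) = MTBF/(MTBF+MTTR) = 16665/(16665+111.5) = 0.993354
A(C2) = MTBF/(MTBF+MTTR) = 29090/(29090+30.6) = 0.998949
Series availability: 0.993354 × 0.998949 = 0.99231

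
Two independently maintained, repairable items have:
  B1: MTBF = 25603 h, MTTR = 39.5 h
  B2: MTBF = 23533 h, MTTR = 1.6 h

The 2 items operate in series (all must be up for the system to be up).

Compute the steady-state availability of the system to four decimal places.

A(B1) = MTBF/(MTBF+MTTR) = 25603/(25603+39.5) = 0.998460
A(B2) = MTBF/(MTBF+MTTR) = 23533/(23533+1.6) = 0.999932
Series availability: 0.998460 × 0.999932 = 0.9984

0.9984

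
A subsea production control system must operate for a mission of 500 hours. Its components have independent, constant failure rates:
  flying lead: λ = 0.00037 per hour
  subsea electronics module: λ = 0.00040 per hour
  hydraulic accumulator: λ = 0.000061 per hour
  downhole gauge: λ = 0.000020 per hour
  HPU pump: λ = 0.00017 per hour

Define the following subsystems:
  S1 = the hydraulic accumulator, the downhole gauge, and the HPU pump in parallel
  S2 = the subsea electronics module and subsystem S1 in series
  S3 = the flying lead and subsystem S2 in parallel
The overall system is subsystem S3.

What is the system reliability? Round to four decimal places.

0.9694

R(flying lead) = exp(−0.00037 × 500) = 0.831104
R(subsea electronics module) = exp(−0.00040 × 500) = 0.818731
R(hydraulic accumulator) = exp(−0.000061 × 500) = 0.969960
R(downhole gauge) = exp(−0.000020 × 500) = 0.990050
R(HPU pump) = exp(−0.00017 × 500) = 0.918512
Parallel (hydraulic accumulator, downhole gauge, and HPU pump): 1 − (1 − 0.969960)(1 − 0.990050)(1 − 0.918512) = 0.999976
Series (subsea electronics module and [0.999976]): 0.818731 × 0.999976 = 0.818711
Parallel (flying lead and [0.818711]): 1 − (1 − 0.831104)(1 − 0.818711) = 0.9694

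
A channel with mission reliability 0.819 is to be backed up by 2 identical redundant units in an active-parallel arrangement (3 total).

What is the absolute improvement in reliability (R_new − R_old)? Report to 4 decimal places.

R_before = 0.819
R_after = 1 − (1 − 0.819)^3 = 0.9941
ΔR = 0.9941 − 0.819 = 0.1751

0.1751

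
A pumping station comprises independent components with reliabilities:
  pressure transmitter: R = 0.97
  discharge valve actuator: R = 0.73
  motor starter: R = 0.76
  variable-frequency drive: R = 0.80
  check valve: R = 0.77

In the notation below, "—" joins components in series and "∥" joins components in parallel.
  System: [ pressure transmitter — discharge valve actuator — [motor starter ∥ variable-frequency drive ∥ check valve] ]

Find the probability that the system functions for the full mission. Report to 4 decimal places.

0.7003

Parallel (motor starter, variable-frequency drive, and check valve): 1 − (1 − 0.760000)(1 − 0.800000)(1 − 0.770000) = 0.988960
Series (pressure transmitter, discharge valve actuator, and [0.988960]): 0.970000 × 0.730000 × 0.988960 = 0.7003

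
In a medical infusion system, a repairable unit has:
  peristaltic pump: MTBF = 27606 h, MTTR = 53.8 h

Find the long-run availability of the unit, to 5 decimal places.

A(peristaltic pump) = MTBF/(MTBF+MTTR) = 27606/(27606+53.8) = 0.99805

0.99805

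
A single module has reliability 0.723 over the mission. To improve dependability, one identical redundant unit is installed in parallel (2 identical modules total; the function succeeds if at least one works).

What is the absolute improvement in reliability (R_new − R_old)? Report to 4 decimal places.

0.2003

R_before = 0.723
R_after = 1 − (1 − 0.723)^2 = 0.9233
ΔR = 0.9233 − 0.723 = 0.2003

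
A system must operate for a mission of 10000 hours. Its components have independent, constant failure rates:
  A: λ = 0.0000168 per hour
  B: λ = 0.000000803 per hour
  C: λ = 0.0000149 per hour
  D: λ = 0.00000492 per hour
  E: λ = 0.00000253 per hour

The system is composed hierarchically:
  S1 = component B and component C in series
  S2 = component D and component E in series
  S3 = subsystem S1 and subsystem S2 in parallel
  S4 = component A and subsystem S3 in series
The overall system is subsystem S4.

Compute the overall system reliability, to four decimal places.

0.8365

R(A) = exp(−0.0000168 × 10000) = 0.845354
R(B) = exp(−0.000000803 × 10000) = 0.992002
R(C) = exp(−0.0000149 × 10000) = 0.861569
R(D) = exp(−0.00000492 × 10000) = 0.951991
R(E) = exp(−0.00000253 × 10000) = 0.975017
Series (B and C): 0.992002 × 0.861569 = 0.854678
Series (D and E): 0.951991 × 0.975017 = 0.928207
Parallel ([0.854678] and [0.928207]): 1 − (1 − 0.854678)(1 − 0.928207) = 0.989567
Series (A and [0.989567]): 0.845354 × 0.989567 = 0.8365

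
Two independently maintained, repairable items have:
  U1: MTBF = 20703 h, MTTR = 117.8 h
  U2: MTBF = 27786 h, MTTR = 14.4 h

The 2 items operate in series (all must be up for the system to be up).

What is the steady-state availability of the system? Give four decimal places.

0.9938

A(U1) = MTBF/(MTBF+MTTR) = 20703/(20703+117.8) = 0.994342
A(U2) = MTBF/(MTBF+MTTR) = 27786/(27786+14.4) = 0.999482
Series availability: 0.994342 × 0.999482 = 0.9938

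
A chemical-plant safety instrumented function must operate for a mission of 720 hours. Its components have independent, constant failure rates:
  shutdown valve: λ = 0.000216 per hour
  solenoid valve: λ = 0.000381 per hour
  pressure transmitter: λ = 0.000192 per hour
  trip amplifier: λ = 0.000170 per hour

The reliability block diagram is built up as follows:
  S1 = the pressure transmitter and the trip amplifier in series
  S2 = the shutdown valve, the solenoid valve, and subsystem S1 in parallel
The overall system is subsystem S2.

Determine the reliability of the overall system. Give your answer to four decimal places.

0.9921

R(shutdown valve) = exp(−0.000216 × 720) = 0.855970
R(solenoid valve) = exp(−0.000381 × 720) = 0.760089
R(pressure transmitter) = exp(−0.000192 × 720) = 0.870890
R(trip amplifier) = exp(−0.000170 × 720) = 0.884794
Series (pressure transmitter and trip amplifier): 0.870890 × 0.884794 = 0.770558
Parallel (shutdown valve, solenoid valve, and [0.770558]): 1 − (1 − 0.855970)(1 − 0.760089)(1 − 0.770558) = 0.9921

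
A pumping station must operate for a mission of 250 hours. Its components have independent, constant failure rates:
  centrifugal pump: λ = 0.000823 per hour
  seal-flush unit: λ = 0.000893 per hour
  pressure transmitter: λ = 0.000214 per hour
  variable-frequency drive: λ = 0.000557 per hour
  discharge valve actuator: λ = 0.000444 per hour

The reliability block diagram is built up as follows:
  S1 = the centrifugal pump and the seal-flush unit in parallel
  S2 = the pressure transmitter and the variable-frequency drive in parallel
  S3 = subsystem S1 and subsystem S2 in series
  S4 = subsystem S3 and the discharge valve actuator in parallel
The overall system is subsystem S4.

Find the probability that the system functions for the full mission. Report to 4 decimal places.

R(centrifugal pump) = exp(−0.000823 × 250) = 0.814037
R(seal-flush unit) = exp(−0.000893 × 250) = 0.799915
R(pressure transmitter) = exp(−0.000214 × 250) = 0.947906
R(variable-frequency drive) = exp(−0.000557 × 250) = 0.870010
R(discharge valve actuator) = exp(−0.000444 × 250) = 0.894939
Parallel (centrifugal pump and seal-flush unit): 1 − (1 − 0.814037)(1 − 0.799915) = 0.962792
Parallel (pressure transmitter and variable-frequency drive): 1 − (1 − 0.947906)(1 − 0.870010) = 0.993228
Series ([0.962792] and [0.993228]): 0.962792 × 0.993228 = 0.956272
Parallel ([0.956272] and discharge valve actuator): 1 − (1 − 0.956272)(1 − 0.894939) = 0.9954

0.9954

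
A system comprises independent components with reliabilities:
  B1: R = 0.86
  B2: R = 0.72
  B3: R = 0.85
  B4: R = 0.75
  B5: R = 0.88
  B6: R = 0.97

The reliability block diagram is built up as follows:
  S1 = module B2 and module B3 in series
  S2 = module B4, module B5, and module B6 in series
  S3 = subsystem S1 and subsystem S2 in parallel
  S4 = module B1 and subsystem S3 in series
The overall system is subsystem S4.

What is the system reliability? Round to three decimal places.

0.740

Series (B2 and B3): 0.72000 × 0.85000 = 0.61200
Series (B4, B5, and B6): 0.75000 × 0.88000 × 0.97000 = 0.64020
Parallel ([0.61200] and [0.64020]): 1 − (1 − 0.61200)(1 − 0.64020) = 0.86040
Series (B1 and [0.86040]): 0.86000 × 0.86040 = 0.740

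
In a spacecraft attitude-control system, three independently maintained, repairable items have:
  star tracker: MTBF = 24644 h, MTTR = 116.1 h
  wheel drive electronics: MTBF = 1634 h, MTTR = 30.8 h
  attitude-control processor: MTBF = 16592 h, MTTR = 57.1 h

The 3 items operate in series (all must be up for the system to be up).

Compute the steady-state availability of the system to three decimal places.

A(star tracker) = MTBF/(MTBF+MTTR) = 24644/(24644+116.1) = 0.995311
A(wheel drive electronics) = MTBF/(MTBF+MTTR) = 1634/(1634+30.8) = 0.981499
A(attitude-control processor) = MTBF/(MTBF+MTTR) = 16592/(16592+57.1) = 0.996570
Series availability: 0.995311 × 0.981499 × 0.996570 = 0.974

0.974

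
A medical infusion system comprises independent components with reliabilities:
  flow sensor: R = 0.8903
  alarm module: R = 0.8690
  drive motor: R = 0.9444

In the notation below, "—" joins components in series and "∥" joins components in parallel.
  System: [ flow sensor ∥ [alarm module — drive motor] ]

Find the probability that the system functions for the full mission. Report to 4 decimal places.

0.9803

Series (alarm module and drive motor): 0.869000 × 0.944400 = 0.820684
Parallel (flow sensor and [0.820684]): 1 − (1 − 0.890300)(1 − 0.820684) = 0.9803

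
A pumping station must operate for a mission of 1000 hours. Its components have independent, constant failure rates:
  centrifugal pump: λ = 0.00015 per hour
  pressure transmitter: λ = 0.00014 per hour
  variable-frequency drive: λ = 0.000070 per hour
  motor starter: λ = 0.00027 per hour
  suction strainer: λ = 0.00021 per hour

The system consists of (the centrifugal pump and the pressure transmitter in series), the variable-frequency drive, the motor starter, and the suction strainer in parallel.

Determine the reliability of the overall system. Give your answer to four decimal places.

R(centrifugal pump) = exp(−0.00015 × 1000) = 0.860708
R(pressure transmitter) = exp(−0.00014 × 1000) = 0.869358
R(variable-frequency drive) = exp(−0.000070 × 1000) = 0.932394
R(motor starter) = exp(−0.00027 × 1000) = 0.763379
R(suction strainer) = exp(−0.00021 × 1000) = 0.810584
Series (centrifugal pump and pressure transmitter): 0.860708 × 0.869358 = 0.748263
Parallel ([0.748263], variable-frequency drive, motor starter, and suction strainer): 1 − (1 − 0.748263)(1 − 0.932394)(1 − 0.763379)(1 − 0.810584) = 0.9992

0.9992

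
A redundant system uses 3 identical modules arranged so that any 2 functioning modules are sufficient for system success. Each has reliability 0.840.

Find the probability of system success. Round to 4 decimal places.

R = Σ_{i=2}^{3} C(3,i) p^i (1−p)^{3−i} with p = 0.840
C(3,2)·0.840^2·0.160^1 = 0.338688
C(3,3)·0.840^3·0.160^0 = 0.592704
Sum = 0.9314

0.9314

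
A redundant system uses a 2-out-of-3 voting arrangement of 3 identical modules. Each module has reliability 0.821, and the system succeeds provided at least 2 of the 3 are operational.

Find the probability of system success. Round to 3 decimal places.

R = Σ_{i=2}^{3} C(3,i) p^i (1−p)^{3−i} with p = 0.821
C(3,2)·0.821^2·0.179^1 = 0.36196
C(3,3)·0.821^3·0.179^0 = 0.55339
Sum = 0.915

0.915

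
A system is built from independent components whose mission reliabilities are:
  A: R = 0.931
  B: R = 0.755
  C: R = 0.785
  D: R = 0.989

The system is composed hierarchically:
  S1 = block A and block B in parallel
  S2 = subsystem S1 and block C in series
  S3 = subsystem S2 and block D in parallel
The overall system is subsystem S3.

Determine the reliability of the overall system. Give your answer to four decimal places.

Parallel (A and B): 1 − (1 − 0.931000)(1 − 0.755000) = 0.983095
Series ([0.983095] and C): 0.983095 × 0.785000 = 0.771730
Parallel ([0.771730] and D): 1 − (1 − 0.771730)(1 − 0.989000) = 0.9975

0.9975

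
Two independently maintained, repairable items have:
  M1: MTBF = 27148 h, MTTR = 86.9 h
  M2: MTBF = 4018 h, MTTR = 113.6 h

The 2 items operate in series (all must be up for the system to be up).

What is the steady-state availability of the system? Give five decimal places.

0.96940

A(M1) = MTBF/(MTBF+MTTR) = 27148/(27148+86.9) = 0.996809
A(M2) = MTBF/(MTBF+MTTR) = 4018/(4018+113.6) = 0.972505
Series availability: 0.996809 × 0.972505 = 0.96940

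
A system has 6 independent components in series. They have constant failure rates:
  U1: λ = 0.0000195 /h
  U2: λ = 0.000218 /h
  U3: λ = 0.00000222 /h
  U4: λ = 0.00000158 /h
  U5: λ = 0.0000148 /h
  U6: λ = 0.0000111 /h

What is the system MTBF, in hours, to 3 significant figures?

3740

Series of exponential components: λ_sys = Σ λ_i
λ_sys = 0.0000195 + 0.000218 + 0.00000222 + 0.00000158 + 0.0000148 + 0.0000111 = 2.6720e-04 /h
MTBF = 1 / λ_sys = 3740 h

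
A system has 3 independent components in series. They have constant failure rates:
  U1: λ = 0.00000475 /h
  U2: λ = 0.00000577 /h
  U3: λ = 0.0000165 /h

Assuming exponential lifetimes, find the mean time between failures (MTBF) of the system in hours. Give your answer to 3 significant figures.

Series of exponential components: λ_sys = Σ λ_i
λ_sys = 0.00000475 + 0.00000577 + 0.0000165 = 2.7020e-05 /h
MTBF = 1 / λ_sys = 37000 h

37000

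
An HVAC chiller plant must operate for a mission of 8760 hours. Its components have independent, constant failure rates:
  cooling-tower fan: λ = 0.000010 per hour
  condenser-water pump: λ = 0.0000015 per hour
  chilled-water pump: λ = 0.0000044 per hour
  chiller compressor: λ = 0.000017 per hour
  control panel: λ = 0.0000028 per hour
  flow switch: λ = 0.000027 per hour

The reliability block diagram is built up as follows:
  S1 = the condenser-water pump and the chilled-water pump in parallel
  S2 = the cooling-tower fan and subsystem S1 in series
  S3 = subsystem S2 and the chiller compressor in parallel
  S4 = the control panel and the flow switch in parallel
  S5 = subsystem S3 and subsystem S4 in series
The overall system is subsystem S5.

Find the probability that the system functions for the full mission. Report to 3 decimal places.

0.983

R(cooling-tower fan) = exp(−0.000010 × 8760) = 0.91613
R(condenser-water pump) = exp(−0.0000015 × 8760) = 0.98695
R(chilled-water pump) = exp(−0.0000044 × 8760) = 0.96219
R(chiller compressor) = exp(−0.000017 × 8760) = 0.86164
R(control panel) = exp(−0.0000028 × 8760) = 0.97577
R(flow switch) = exp(−0.000027 × 8760) = 0.78937
Parallel (condenser-water pump and chilled-water pump): 1 − (1 − 0.98695)(1 − 0.96219) = 0.99951
Series (cooling-tower fan and [0.99951]): 0.91613 × 0.99951 = 0.91568
Parallel ([0.91568] and chiller compressor): 1 − (1 − 0.91568)(1 − 0.86164) = 0.98833
Parallel (control panel and flow switch): 1 − (1 − 0.97577)(1 − 0.78937) = 0.99490
Series ([0.98833] and [0.99490]): 0.98833 × 0.99490 = 0.983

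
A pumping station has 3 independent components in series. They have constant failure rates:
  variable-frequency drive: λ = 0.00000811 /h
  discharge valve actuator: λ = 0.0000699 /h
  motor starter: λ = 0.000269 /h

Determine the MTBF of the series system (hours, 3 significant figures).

2880

Series of exponential components: λ_sys = Σ λ_i
λ_sys = 0.00000811 + 0.0000699 + 0.000269 = 3.4701e-04 /h
MTBF = 1 / λ_sys = 2880 h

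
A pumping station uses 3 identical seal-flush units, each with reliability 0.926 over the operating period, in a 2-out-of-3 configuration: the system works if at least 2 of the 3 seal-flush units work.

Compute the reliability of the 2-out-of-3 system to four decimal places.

R = Σ_{i=2}^{3} C(3,i) p^i (1−p)^{3−i} with p = 0.926
C(3,2)·0.926^2·0.074^1 = 0.190360
C(3,3)·0.926^3·0.074^0 = 0.794023
Sum = 0.9844

0.9844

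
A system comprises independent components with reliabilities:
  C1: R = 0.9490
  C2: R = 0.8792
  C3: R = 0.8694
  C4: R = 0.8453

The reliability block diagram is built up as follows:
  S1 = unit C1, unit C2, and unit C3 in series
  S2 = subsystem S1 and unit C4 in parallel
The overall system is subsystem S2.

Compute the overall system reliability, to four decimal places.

Series (C1, C2, and C3): 0.949000 × 0.879200 × 0.869400 = 0.725393
Parallel ([0.725393] and C4): 1 − (1 − 0.725393)(1 − 0.845300) = 0.9575

0.9575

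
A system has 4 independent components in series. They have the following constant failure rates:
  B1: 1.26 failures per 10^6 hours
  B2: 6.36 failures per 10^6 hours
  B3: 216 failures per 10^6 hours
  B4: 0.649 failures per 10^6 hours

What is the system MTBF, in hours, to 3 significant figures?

Series of exponential components: λ_sys = Σ λ_i
λ_sys = 0.00000126 + 0.00000636 + 0.000216 + 0.000000649 = 2.2427e-04 /h
MTBF = 1 / λ_sys = 4460 h

4460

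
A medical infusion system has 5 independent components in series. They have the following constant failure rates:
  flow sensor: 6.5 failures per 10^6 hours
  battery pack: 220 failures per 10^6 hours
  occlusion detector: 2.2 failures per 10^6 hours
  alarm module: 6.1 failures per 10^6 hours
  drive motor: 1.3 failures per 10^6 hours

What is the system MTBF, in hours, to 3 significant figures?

4240

Series of exponential components: λ_sys = Σ λ_i
λ_sys = 0.0000065 + 0.00022 + 0.0000022 + 0.0000061 + 0.0000013 = 2.3610e-04 /h
MTBF = 1 / λ_sys = 4240 h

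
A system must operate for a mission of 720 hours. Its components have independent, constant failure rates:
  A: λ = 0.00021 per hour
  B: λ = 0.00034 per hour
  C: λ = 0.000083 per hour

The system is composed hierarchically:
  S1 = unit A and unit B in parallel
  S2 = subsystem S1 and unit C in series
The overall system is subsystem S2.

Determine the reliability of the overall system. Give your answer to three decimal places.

0.913

R(A) = exp(−0.00021 × 720) = 0.85968
R(B) = exp(−0.00034 × 720) = 0.78286
R(C) = exp(−0.000083 × 720) = 0.94199
Parallel (A and B): 1 − (1 − 0.85968)(1 − 0.78286) = 0.96953
Series ([0.96953] and C): 0.96953 × 0.94199 = 0.913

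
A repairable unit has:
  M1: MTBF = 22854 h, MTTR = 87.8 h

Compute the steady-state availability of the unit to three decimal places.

A(M1) = MTBF/(MTBF+MTTR) = 22854/(22854+87.8) = 0.996

0.996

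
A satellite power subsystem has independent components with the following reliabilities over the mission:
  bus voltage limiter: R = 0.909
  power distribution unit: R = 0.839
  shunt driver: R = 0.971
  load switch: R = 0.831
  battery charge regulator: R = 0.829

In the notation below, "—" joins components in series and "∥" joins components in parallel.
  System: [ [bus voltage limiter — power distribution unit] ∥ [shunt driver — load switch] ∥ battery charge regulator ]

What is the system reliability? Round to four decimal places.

Series (bus voltage limiter and power distribution unit): 0.909000 × 0.839000 = 0.762651
Series (shunt driver and load switch): 0.971000 × 0.831000 = 0.806901
Parallel ([0.762651], [0.806901], and battery charge regulator): 1 − (1 − 0.762651)(1 − 0.806901)(1 − 0.829000) = 0.9922

0.9922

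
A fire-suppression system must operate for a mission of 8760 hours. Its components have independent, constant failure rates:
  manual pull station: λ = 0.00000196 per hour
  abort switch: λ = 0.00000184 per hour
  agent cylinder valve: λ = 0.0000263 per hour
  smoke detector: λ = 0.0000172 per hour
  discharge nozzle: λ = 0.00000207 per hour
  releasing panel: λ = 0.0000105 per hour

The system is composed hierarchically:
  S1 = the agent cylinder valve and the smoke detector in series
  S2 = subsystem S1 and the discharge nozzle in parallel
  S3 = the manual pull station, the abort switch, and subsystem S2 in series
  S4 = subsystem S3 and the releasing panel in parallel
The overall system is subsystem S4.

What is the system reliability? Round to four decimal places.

0.9966

R(manual pull station) = exp(−0.00000196 × 8760) = 0.982977
R(abort switch) = exp(−0.00000184 × 8760) = 0.984011
R(agent cylinder valve) = exp(−0.0000263 × 8760) = 0.794225
R(smoke detector) = exp(−0.0000172 × 8760) = 0.860130
R(discharge nozzle) = exp(−0.00000207 × 8760) = 0.982030
R(releasing panel) = exp(−0.0000105 × 8760) = 0.912123
Series (agent cylinder valve and smoke detector): 0.794225 × 0.860130 = 0.683137
Parallel ([0.683137] and discharge nozzle): 1 − (1 − 0.683137)(1 − 0.982030) = 0.994306
Series (manual pull station, abort switch, and [0.994306]): 0.982977 × 0.984011 × 0.994306 = 0.961753
Parallel ([0.961753] and releasing panel): 1 − (1 − 0.961753)(1 − 0.912123) = 0.9966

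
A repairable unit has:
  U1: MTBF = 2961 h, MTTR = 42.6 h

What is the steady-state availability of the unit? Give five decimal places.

0.98582

A(U1) = MTBF/(MTBF+MTTR) = 2961/(2961+42.6) = 0.98582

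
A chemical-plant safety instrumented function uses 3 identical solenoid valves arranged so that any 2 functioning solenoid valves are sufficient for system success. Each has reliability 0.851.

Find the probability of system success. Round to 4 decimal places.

R = Σ_{i=2}^{3} C(3,i) p^i (1−p)^{3−i} with p = 0.851
C(3,2)·0.851^2·0.149^1 = 0.323718
C(3,3)·0.851^3·0.149^0 = 0.616295
Sum = 0.9400

0.9400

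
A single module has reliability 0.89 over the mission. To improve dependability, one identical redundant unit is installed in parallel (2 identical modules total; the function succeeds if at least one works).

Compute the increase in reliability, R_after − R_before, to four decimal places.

R_before = 0.89
R_after = 1 − (1 − 0.89)^2 = 0.9879
ΔR = 0.9879 − 0.89 = 0.0979

0.0979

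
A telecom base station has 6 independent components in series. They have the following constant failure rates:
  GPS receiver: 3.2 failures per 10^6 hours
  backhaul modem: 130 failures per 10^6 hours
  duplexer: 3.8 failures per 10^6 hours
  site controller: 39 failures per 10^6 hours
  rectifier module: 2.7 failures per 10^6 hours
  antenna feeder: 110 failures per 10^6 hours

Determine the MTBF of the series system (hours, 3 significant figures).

Series of exponential components: λ_sys = Σ λ_i
λ_sys = 0.0000032 + 0.00013 + 0.0000038 + 0.000039 + 0.0000027 + 0.00011 = 2.8870e-04 /h
MTBF = 1 / λ_sys = 3460 h

3460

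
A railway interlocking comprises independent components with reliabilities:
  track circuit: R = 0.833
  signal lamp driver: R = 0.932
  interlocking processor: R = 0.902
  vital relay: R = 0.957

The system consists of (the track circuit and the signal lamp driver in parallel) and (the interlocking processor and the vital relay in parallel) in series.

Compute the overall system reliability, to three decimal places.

0.984

Parallel (track circuit and signal lamp driver): 1 − (1 − 0.83300)(1 − 0.93200) = 0.98864
Parallel (interlocking processor and vital relay): 1 − (1 − 0.90200)(1 − 0.95700) = 0.99579
Series ([0.98864] and [0.99579]): 0.98864 × 0.99579 = 0.984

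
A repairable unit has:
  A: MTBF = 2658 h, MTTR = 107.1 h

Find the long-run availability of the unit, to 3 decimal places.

A(A) = MTBF/(MTBF+MTTR) = 2658/(2658+107.1) = 0.961

0.961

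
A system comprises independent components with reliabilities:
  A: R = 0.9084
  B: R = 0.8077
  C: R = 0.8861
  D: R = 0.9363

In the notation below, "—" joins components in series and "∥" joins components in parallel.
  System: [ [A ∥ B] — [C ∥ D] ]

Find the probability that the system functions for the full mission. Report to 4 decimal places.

0.9753

Parallel (A and B): 1 − (1 − 0.908400)(1 − 0.807700) = 0.982385
Parallel (C and D): 1 − (1 − 0.886100)(1 − 0.936300) = 0.992745
Series ([0.982385] and [0.992745]): 0.982385 × 0.992745 = 0.9753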